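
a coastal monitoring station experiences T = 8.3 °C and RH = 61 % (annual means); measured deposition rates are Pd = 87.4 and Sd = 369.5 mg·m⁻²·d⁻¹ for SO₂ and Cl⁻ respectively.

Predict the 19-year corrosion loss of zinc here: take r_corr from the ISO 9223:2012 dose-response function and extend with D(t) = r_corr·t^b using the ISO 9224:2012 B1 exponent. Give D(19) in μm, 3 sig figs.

D(19) = 34.1 μm

zinc: f(T) = +0.038·(T−10) [T≤10 °C] = -0.0646
  sulphur-dioxide contribution → 1.43 μm/a
  chloride contribution → 1.678 μm/a
  ⇒ r_corr(zinc) = 3.109 μm/a
Power-law: D(19) = r_corr · 19^0.813
  D(19) = 3.109 × 19^0.813 = 3.109 × 10.96 = 34.06 μm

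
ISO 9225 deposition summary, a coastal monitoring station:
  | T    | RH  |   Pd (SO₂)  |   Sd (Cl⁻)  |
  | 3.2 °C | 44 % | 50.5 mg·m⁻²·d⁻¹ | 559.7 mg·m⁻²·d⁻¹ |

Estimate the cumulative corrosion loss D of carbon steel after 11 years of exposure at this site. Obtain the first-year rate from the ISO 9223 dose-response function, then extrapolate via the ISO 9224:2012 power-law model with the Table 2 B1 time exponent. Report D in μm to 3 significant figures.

carbon steel: T≤10 °C ⇒ hinge +0.150·(3.2−10) = -1.0200
  sulphur-dioxide contribution → 11.83 μm/a
  chloride contribution → 25.03 μm/a
  total first-year rate 36.86 μm/a
Long-term exponent b (ISO 9224 Table 2, B1) = 0.523
  D(11) = 36.86 × 11^0.523 = 36.86 × 3.505 = 129.2 μm

D(11) = 129 μm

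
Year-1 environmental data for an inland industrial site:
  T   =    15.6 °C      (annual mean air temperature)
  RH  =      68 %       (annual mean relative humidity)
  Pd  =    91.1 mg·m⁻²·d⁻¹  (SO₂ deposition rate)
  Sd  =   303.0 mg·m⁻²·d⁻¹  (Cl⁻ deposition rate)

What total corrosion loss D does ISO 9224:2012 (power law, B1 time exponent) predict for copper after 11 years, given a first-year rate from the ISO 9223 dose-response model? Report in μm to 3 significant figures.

copper: T>10 °C ⇒ hinge -0.080·(15.6−10) = -0.4480
  sulphur-dioxide contribution → 0.6048 μm/a
  chloride contribution → 1.191 μm/a
  ⇒ r_corr(copper) = 1.796 μm/a
Power-law: D(11) = r_corr · 11^0.667
  D(11) = 1.796 × 11^0.667 = 1.796 × 4.95 = 8.888 μm

D(11) = 8.89 μm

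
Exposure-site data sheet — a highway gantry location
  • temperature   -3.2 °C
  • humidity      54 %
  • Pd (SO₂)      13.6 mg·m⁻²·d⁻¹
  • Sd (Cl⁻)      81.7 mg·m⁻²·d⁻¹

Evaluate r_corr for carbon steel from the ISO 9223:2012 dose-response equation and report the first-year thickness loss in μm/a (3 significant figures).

r_corr = 11.0 μm/a

carbon steel: f(T) = +0.150·(T−10) [T≤10 °C] = -1.9800
  Pd branch = 1.77·Pd^0.52·e^(0.02·RH+f) = 2.796 μm/a
  Sd branch = 0.102·Sd^0.62·e^(0.033·RH+0.04·T) = 8.175 μm/a
  sum: 2.796 + 8.175 → r_corr = 10.97 μm/a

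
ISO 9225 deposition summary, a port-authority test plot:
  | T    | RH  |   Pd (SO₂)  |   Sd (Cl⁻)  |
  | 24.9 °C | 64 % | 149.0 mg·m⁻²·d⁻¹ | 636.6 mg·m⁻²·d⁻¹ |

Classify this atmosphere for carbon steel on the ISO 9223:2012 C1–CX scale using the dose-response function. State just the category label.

carbon steel: f(T) = -0.054·(T−10) [T>10 °C] = -0.8046
  SO₂ term: 1.77·149.0^0.52·exp(0.02·64-0.8046) = 38.41
  Cl⁻ term: 0.102·636.6^0.62·exp(0.033·64+0.04·24.9) = 125
  r_corr = 38.41 + 125 = 163.4 μm/a
Category bounds: 80…200 μm/a bracket r_corr ⇒ C5

C5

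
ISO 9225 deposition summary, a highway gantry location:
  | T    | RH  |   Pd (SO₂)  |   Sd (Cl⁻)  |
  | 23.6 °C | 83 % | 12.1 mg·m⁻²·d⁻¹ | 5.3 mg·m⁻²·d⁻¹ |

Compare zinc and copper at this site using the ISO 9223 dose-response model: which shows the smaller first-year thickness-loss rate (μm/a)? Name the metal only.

zinc

zinc: T>10 °C ⇒ hinge -0.071·(23.6−10) = -0.9656
  sulphur-dioxide contribution → 0.6696 μm/a
  chloride contribution → 0.6538 μm/a
  total first-year rate 1.323 μm/a
copper: f(T) = -0.080·(T−10) [T>10 °C] = -1.0880
  sulphur-dioxide contribution → 0.4571 μm/a
  chloride contribution → 1.014 μm/a
  total first-year rate 1.471 μm/a
Ordering by μm/a: copper (1.47) > zinc (1.32)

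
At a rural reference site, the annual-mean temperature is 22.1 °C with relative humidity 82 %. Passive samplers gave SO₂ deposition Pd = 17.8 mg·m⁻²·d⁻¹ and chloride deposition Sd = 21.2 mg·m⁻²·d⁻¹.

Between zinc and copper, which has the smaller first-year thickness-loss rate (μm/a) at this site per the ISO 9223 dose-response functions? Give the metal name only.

copper

zinc: T>10 °C ⇒ hinge -0.071·(22.1−10) = -0.8591
  sulphur-dioxide contribution → 0.843 μm/a
  chloride contribution → 1.258 μm/a
  ⇒ r_corr(zinc) = 2.101 μm/a
copper: f(T) = -0.080·(T−10) [T>10 °C] = -0.9680
  sulphur-dioxide contribution → 0.5372 μm/a
  chloride contribution → 1.322 μm/a
  ⇒ r_corr(copper) = 1.859 μm/a
Ordering by μm/a: zinc (2.1) > copper (1.86)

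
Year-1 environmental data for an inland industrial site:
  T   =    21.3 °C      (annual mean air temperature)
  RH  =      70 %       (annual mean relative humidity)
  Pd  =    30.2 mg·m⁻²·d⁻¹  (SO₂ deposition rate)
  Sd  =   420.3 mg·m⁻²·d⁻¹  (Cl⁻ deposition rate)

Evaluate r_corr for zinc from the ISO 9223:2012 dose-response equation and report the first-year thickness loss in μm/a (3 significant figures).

zinc: T>10 °C ⇒ hinge -0.071·(21.3−10) = -0.8023
  sulphur-dioxide contribution → 0.6483 μm/a
  chloride contribution → 5.861 μm/a
  total first-year rate 6.509 μm/a

r_corr = 6.51 μm/a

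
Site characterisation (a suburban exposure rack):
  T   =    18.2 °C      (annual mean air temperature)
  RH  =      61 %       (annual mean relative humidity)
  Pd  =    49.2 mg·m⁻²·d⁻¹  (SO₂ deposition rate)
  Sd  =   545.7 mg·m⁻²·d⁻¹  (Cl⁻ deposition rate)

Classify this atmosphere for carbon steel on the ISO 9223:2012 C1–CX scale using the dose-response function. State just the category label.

C5

carbon steel: T>10 °C ⇒ hinge -0.054·(18.2−10) = -0.4428
  sulphur-dioxide contribution → 29.2 μm/a
  chloride contribution → 78.69 μm/a
  ⇒ r_corr(carbon steel) = 107.9 μm/a
Category bounds: 80…200 μm/a bracket r_corr ⇒ C5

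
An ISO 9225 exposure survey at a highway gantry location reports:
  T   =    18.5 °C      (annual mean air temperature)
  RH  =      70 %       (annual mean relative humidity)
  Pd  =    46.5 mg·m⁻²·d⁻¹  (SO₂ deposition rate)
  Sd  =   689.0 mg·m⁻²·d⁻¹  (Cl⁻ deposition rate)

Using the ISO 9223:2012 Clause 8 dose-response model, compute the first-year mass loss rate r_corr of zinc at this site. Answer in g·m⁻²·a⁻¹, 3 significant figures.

r_corr = 50.5 g·m⁻²·a⁻¹

zinc: f(T) = -0.071·(T−10) [T>10 °C] = -0.6035
  Pd branch = 0.0129·Pd^0.44·e^(0.046·RH+f) = 0.9563 μm/a
  Sd branch = 0.0175·Sd^0.57·e^(0.008·RH+0.085·T) = 6.123 μm/a
  r_corr = 0.9563 + 6.123 = 7.079 μm/a
Convert to mass loss: 7.079 μm/a × 7.14 g/cm³ = 50.55 g·m⁻²·a⁻¹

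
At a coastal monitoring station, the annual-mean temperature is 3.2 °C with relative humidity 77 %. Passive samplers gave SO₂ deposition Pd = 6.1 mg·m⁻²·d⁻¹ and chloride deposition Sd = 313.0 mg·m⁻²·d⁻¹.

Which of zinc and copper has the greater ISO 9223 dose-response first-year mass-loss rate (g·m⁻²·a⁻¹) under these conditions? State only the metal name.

zinc: temperature factor f = +0.038·(-6.8) = -0.2584
  sulphur-dioxide contribution → 0.7624 μm/a
  chloride contribution → 1.125 μm/a
  total first-year rate 1.887 μm/a
  mass loss = 1.887 μm/a × 7.14 g/cm³ = 13.48 g·m⁻²·a⁻¹
copper: f(T) = +0.126·(T−10) [T≤10 °C] = -0.8568
  sulphur-dioxide contribution → 0.3383 μm/a
  chloride contribution → 0.9047 μm/a
  ⇒ r_corr(copper) = 1.243 μm/a
  mass loss = 1.243 μm/a × 8.96 g/cm³ = 11.14 g·m⁻²·a⁻¹
Ordering by g·m⁻²·a⁻¹: zinc (13.5) > copper (11.1)

zinc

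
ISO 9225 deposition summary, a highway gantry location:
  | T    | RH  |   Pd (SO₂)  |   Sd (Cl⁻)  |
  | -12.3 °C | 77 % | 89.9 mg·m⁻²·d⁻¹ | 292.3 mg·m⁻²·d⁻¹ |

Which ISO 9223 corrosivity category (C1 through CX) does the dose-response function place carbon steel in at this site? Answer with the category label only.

C3

carbon steel: temperature factor f = +0.150·(-22.3) = -3.3450
  Pd branch = 1.77·Pd^0.52·e^(0.02·RH+f) = 3.02 μm/a
  Cl⁻ term: 0.102·292.3^0.62·exp(0.033·77+0.04·-12.3) = 26.75
  r_corr = 3.02 + 26.75 = 29.77 μm/a
Category bounds: 25…50 μm/a bracket r_corr ⇒ C3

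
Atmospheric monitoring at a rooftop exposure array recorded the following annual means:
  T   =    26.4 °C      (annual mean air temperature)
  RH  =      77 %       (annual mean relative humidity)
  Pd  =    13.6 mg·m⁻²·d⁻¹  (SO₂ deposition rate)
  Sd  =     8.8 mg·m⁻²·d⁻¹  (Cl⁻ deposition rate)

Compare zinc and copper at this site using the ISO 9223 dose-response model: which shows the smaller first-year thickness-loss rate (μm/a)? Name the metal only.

copper

zinc: temperature factor f = -0.071·(16.4) = -1.1644
  SO₂ term: 0.0129·13.6^0.44·exp(0.046·77-1.1644) = 0.4385
  Cl⁻ term: 0.0175·8.8^0.57·exp(0.008·77+0.085·26.4) = 1.056
  r_corr = 0.4385 + 1.056 = 1.494 μm/a
copper: temperature factor f = -0.080·(16.4) = -1.3120
  Pd branch = 0.0053·Pd^0.26·e^(0.059·RH+f) = 0.2644 μm/a
  Cl⁻ term: 0.01025·8.8^0.27·exp(0.036·77+0.049·26.4) = 1.075
  sum: 0.2644 + 1.075 → r_corr = 1.339 μm/a
Ordering by μm/a: zinc (1.49) > copper (1.34)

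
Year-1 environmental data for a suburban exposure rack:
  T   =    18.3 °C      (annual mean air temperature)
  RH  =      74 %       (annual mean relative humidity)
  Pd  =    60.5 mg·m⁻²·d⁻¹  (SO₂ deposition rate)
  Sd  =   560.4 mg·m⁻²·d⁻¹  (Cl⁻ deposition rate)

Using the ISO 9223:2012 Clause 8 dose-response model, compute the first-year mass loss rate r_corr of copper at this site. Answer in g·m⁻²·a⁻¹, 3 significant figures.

copper: temperature factor f = -0.080·(8.3) = -0.6640
  SO₂ term: 0.0053·60.5^0.26·exp(0.059·74-0.6640) = 0.6242
  Cl⁻ term: 0.01025·560.4^0.27·exp(0.036·74+0.049·18.3) = 1.992
  r_corr = 0.6242 + 1.992 = 2.616 μm/a
Convert to mass loss: 2.616 μm/a × 8.96 g/cm³ = 23.44 g·m⁻²·a⁻¹

r_corr = 23.4 g·m⁻²·a⁻¹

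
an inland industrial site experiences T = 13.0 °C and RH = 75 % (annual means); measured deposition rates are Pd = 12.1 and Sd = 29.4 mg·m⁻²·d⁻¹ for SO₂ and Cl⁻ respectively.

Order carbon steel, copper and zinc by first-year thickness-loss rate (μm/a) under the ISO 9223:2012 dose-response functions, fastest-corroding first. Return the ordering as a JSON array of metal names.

["carbon steel", "zinc", "copper"]

carbon steel: f(T) = -0.054·(T−10) [T>10 °C] = -0.1620
  Pd branch = 1.77·Pd^0.52·e^(0.02·RH+f) = 24.67 μm/a
  Cl⁻ term: 0.102·29.4^0.62·exp(0.033·75+0.04·13.0) = 16.58
  sum: 24.67 + 16.58 → r_corr = 41.25 μm/a
copper: T>10 °C ⇒ hinge -0.080·(13.0−10) = -0.2400
  SO₂ term: 0.0053·12.1^0.26·exp(0.059·75-0.2400) = 0.6658
  Sd branch = 0.01025·Sd^0.27·e^(0.036·RH+0.049·T) = 0.7185 μm/a
  sum: 0.6658 + 0.7185 → r_corr = 1.384 μm/a
zinc: temperature factor f = -0.071·(3.0) = -0.2130
  SO₂ term: 0.0129·12.1^0.44·exp(0.046·75-0.2130) = 0.9836
  Cl⁻ term: 0.0175·29.4^0.57·exp(0.008·75+0.085·13.0) = 0.6614
  r_corr = 0.9836 + 0.6614 = 1.645 μm/a
Ordering by μm/a: carbon steel (41.3) > zinc (1.65) > copper (1.38)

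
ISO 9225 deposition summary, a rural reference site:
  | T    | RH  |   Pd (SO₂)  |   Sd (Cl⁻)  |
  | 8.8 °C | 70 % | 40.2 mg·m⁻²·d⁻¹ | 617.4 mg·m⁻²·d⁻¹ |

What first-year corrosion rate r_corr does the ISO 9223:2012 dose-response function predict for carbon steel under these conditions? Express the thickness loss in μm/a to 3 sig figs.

carbon steel: T≤10 °C ⇒ hinge +0.150·(8.8−10) = -0.1800
  sulphur-dioxide contribution → 40.93 μm/a
  chloride contribution → 78.5 μm/a
  total first-year rate 119.4 μm/a

r_corr = 119 μm/a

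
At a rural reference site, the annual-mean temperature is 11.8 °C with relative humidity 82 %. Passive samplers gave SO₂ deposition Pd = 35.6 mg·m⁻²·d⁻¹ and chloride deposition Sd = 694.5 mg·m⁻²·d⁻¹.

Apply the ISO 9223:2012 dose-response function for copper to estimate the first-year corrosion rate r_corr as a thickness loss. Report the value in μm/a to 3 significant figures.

copper: temperature factor f = -0.080·(1.8) = -0.1440
  Pd branch = 0.0053·Pd^0.26·e^(0.059·RH+f) = 1.466 μm/a
  Cl⁻ term: 0.01025·694.5^0.27·exp(0.036·82+0.049·11.8) = 2.047
  sum: 1.466 + 2.047 → r_corr = 3.513 μm/a

r_corr = 3.51 μm/a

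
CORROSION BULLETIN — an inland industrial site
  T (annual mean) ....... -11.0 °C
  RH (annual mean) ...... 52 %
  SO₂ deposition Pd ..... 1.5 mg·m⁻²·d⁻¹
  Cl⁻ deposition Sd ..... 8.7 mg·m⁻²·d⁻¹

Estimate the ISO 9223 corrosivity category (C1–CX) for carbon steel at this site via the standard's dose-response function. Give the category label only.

C2

carbon steel: temperature factor f = +0.150·(-21.0) = -3.1500
  sulphur-dioxide contribution → 0.265 μm/a
  chloride contribution → 1.397 μm/a
  ⇒ r_corr(carbon steel) = 1.662 μm/a
1.66 μm/a falls in (1.3, 25] for carbon steel → category C2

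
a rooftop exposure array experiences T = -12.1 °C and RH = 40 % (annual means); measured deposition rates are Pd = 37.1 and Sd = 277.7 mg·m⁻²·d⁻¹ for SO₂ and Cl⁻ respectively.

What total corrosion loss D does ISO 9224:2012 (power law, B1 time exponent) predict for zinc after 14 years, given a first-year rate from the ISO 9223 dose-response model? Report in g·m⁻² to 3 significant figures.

zinc: T≤10 °C ⇒ hinge +0.038·(-12.1−10) = -0.8398
  SO₂ term: 0.0129·37.1^0.44·exp(0.046·40-0.8398) = 0.172
  Cl⁻ term: 0.0175·277.7^0.57·exp(0.008·40+0.085·-12.1) = 0.2129
  r_corr = 0.172 + 0.2129 = 0.3849 μm/a
Power-law: D(14) = r_corr · 14^0.813
  D(14) = 0.3849 × 14^0.813 = 0.3849 × 8.547 = 3.29 μm
  Mass loss = 3.29 μm × 7.14 g/cm³ = 23.49 g·m⁻²

D(14) = 23.5 g·m⁻²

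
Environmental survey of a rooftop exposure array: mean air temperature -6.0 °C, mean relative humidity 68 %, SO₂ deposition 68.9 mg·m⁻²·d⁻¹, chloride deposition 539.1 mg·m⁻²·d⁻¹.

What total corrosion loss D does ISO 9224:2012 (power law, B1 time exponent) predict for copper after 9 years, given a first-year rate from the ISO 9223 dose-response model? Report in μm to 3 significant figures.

copper: T≤10 °C ⇒ hinge +0.126·(-6.0−10) = -2.0160
  sulphur-dioxide contribution → 0.1172 μm/a
  chloride contribution → 0.4828 μm/a
  total first-year rate 0.6 μm/a
Long-term exponent b (ISO 9224 Table 2, B1) = 0.667
  D(9) = 0.6 × 9^0.667 = 0.6 × 4.33 = 2.598 μm

D(9) = 2.60 μm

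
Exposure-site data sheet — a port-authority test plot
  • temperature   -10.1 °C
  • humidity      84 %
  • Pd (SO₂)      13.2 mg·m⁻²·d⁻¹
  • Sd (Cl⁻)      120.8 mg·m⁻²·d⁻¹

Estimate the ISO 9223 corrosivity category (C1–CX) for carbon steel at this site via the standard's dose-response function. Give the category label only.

C2

carbon steel: f(T) = +0.150·(T−10) [T≤10 °C] = -3.0150
  Pd branch = 1.77·Pd^0.52·e^(0.02·RH+f) = 1.782 μm/a
  Cl⁻ term: 0.102·120.8^0.62·exp(0.033·84+0.04·-10.1) = 21.28
  r_corr = 1.782 + 21.28 = 23.06 μm/a
23.1 μm/a falls in (1.3, 25] for carbon steel → category C2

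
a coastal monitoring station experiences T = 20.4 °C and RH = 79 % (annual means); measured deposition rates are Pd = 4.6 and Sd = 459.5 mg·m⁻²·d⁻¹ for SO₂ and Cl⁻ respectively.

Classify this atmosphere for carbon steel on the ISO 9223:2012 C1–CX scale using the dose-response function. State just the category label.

C5

carbon steel: T>10 °C ⇒ hinge -0.054·(20.4−10) = -0.5616
  sulphur-dioxide contribution → 10.84 μm/a
  chloride contribution → 139.9 μm/a
  total first-year rate 150.7 μm/a
151 μm/a falls in (80, 200] for carbon steel → category C5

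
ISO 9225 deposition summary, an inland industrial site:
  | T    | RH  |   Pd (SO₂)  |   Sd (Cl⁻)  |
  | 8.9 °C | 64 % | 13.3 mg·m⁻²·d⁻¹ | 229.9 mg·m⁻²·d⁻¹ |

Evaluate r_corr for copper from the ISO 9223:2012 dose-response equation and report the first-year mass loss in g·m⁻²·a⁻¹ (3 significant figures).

r_corr = 9.71 g·m⁻²·a⁻¹

copper: temperature factor f = +0.126·(-1.1) = -0.1386
  Pd branch = 0.0053·Pd^0.26·e^(0.059·RH+f) = 0.3946 μm/a
  Sd branch = 0.01025·Sd^0.27·e^(0.036·RH+0.049·T) = 0.6892 μm/a
  r_corr = 0.3946 + 0.6892 = 1.084 μm/a
Convert to mass loss: 1.084 μm/a × 8.96 g/cm³ = 9.711 g·m⁻²·a⁻¹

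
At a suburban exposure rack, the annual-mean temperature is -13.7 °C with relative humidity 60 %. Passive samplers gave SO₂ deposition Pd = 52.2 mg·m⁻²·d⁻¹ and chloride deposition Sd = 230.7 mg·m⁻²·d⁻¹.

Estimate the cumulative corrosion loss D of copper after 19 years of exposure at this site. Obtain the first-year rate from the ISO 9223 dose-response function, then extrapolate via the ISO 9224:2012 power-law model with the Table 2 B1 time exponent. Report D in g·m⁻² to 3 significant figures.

D(19) = 14.3 g·m⁻²

copper: temperature factor f = +0.126·(-23.7) = -2.9862
  Pd branch = 0.0053·Pd^0.26·e^(0.059·RH+f) = 0.02579 μm/a
  Sd branch = 0.01025·Sd^0.27·e^(0.036·RH+0.049·T) = 0.1974 μm/a
  r_corr = 0.02579 + 0.1974 = 0.2232 μm/a
ISO 9224: D(t) = r_corr · t^b with b = 0.667 (copper, B1)
  D(19) = 0.2232 × 19^0.667 = 0.2232 × 7.127 = 1.591 μm
  Mass loss = 1.591 μm × 8.96 g/cm³ = 14.25 g·m⁻²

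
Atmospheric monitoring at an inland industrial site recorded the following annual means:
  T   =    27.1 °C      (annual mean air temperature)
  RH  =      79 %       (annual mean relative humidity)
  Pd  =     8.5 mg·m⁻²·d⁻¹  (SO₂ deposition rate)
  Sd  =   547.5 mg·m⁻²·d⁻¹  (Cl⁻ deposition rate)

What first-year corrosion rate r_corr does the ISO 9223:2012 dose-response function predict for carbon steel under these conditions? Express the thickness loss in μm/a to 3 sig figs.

r_corr = 214 μm/a

carbon steel: temperature factor f = -0.054·(17.1) = -0.9234
  SO₂ term: 1.77·8.5^0.52·exp(0.02·79-0.9234) = 10.39
  Sd branch = 0.102·Sd^0.62·e^(0.033·RH+0.04·T) = 203.9 μm/a
  r_corr = 10.39 + 203.9 = 214.3 μm/a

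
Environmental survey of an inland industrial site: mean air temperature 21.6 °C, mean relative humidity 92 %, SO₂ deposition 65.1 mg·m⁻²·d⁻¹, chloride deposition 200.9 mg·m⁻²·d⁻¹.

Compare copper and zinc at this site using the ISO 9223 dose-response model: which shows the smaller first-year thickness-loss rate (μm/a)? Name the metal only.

copper

copper: temperature factor f = -0.080·(11.6) = -0.9280
  sulphur-dioxide contribution → 1.413 μm/a
  chloride contribution → 3.393 μm/a
  total first-year rate 4.806 μm/a
zinc: temperature factor f = -0.071·(11.6) = -0.8236
  sulphur-dioxide contribution → 2.448 μm/a
  chloride contribution → 4.707 μm/a
  ⇒ r_corr(zinc) = 7.155 μm/a
Ordering by μm/a: zinc (7.15) > copper (4.81)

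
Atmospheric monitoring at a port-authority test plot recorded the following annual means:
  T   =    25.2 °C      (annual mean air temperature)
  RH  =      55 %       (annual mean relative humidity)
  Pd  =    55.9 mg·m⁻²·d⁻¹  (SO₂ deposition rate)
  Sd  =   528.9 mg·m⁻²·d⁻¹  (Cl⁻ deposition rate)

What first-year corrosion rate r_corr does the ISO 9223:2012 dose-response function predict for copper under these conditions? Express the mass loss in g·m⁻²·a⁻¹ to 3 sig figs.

copper: f(T) = -0.080·(T−10) [T>10 °C] = -1.2160
  SO₂ term: 0.0053·55.9^0.26·exp(0.059·55-1.2160) = 0.1148
  Sd branch = 0.01025·Sd^0.27·e^(0.036·RH+0.049·T) = 1.387 μm/a
  sum: 0.1148 + 1.387 → r_corr = 1.502 μm/a
Convert to mass loss: 1.502 μm/a × 8.96 g/cm³ = 13.46 g·m⁻²·a⁻¹

r_corr = 13.5 g·m⁻²·a⁻¹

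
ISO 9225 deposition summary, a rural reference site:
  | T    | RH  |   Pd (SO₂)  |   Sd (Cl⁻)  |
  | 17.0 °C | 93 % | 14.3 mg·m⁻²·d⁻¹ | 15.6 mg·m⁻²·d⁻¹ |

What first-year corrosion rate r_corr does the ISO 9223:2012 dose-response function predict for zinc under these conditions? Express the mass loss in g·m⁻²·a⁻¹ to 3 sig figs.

zinc: T>10 °C ⇒ hinge -0.071·(17.0−10) = -0.4970
  SO₂ term: 0.0129·14.3^0.44·exp(0.046·93-0.4970) = 1.824
  Cl⁻ term: 0.0175·15.6^0.57·exp(0.008·93+0.085·17.0) = 0.7478
  r_corr = 1.824 + 0.7478 = 2.572 μm/a
Convert to mass loss: 2.572 μm/a × 7.14 g/cm³ = 18.36 g·m⁻²·a⁻¹

r_corr = 18.4 g·m⁻²·a⁻¹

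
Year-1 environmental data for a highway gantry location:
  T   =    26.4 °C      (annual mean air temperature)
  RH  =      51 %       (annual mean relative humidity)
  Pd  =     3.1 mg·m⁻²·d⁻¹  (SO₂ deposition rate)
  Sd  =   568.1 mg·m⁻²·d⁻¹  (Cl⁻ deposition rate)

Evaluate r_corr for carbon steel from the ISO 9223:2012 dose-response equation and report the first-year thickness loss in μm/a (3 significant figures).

r_corr = 84.2 μm/a

carbon steel: temperature factor f = -0.054·(16.4) = -0.8856
  SO₂ term: 1.77·3.1^0.52·exp(0.02·51-0.8856) = 3.646
  Cl⁻ term: 0.102·568.1^0.62·exp(0.033·51+0.04·26.4) = 80.51
  sum: 3.646 + 80.51 → r_corr = 84.16 μm/a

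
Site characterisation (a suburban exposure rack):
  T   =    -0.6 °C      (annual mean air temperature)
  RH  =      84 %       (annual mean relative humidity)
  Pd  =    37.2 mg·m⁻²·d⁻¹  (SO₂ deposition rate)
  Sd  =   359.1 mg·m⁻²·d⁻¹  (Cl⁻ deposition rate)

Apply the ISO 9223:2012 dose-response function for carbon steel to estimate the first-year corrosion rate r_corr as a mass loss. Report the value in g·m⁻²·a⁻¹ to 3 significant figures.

r_corr = 580 g·m⁻²·a⁻¹

carbon steel: temperature factor f = +0.150·(-10.6) = -1.5900
  Pd branch = 1.77·Pd^0.52·e^(0.02·RH+f) = 12.7 μm/a
  Sd branch = 0.102·Sd^0.62·e^(0.033·RH+0.04·T) = 61.13 μm/a
  sum: 12.7 + 61.13 → r_corr = 73.83 μm/a
Convert to mass loss: 73.83 μm/a × 7.85 g/cm³ = 579.6 g·m⁻²·a⁻¹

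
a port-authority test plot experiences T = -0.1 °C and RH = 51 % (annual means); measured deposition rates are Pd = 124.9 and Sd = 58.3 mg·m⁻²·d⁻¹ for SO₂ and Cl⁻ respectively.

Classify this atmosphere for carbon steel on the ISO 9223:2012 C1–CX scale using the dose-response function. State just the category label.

C2

carbon steel: temperature factor f = +0.150·(-10.1) = -1.5150
  SO₂ term: 1.77·124.9^0.52·exp(0.02·51-1.5150) = 13.28
  Cl⁻ term: 0.102·58.3^0.62·exp(0.033·51+0.04·-0.1) = 6.8
  sum: 13.28 + 6.8 → r_corr = 20.08 μm/a
20.1 μm/a falls in (1.3, 25] for carbon steel → category C2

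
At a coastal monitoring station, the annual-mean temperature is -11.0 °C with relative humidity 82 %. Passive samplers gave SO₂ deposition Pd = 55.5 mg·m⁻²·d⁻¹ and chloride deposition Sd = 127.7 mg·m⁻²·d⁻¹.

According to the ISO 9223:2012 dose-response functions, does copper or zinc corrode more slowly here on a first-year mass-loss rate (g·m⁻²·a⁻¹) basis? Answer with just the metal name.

copper: f(T) = +0.126·(T−10) [T≤10 °C] = -2.6460
  sulphur-dioxide contribution → 0.1348 μm/a
  chloride contribution → 0.424 μm/a
  ⇒ r_corr(copper) = 0.5588 μm/a
  mass loss = 0.5588 μm/a × 8.96 g/cm³ = 5.007 g·m⁻²·a⁻¹
zinc: f(T) = +0.038·(T−10) [T≤10 °C] = -0.7980
  sulphur-dioxide contribution → 1.478 μm/a
  chloride contribution → 0.2101 μm/a
  ⇒ r_corr(zinc) = 1.688 μm/a
  mass loss = 1.688 μm/a × 7.14 g/cm³ = 12.05 g·m⁻²·a⁻¹
Ordering by g·m⁻²·a⁻¹: zinc (12.1) > copper (5.01)

copper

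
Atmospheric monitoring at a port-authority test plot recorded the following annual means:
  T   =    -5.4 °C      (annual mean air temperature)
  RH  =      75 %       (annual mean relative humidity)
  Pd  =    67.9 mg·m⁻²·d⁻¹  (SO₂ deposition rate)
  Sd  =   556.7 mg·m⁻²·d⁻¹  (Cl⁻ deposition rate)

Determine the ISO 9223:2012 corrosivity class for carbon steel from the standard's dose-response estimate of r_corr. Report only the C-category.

carbon steel: T≤10 °C ⇒ hinge +0.150·(-5.4−10) = -2.3100
  SO₂ term: 1.77·67.9^0.52·exp(0.02·75-2.3100) = 7.059
  Cl⁻ term: 0.102·556.7^0.62·exp(0.033·75+0.04·-5.4) = 49.2
  sum: 7.059 + 49.2 → r_corr = 56.26 μm/a
Category bounds: 50…80 μm/a bracket r_corr ⇒ C4

C4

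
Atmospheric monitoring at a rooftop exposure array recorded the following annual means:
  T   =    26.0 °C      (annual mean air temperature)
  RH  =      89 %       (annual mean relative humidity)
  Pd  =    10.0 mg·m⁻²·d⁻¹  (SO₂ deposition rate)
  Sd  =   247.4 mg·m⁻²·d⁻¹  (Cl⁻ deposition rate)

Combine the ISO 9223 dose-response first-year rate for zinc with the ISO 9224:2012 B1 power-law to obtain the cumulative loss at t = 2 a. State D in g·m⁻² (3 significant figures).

D(2) = 103 g·m⁻²

zinc: f(T) = -0.071·(T−10) [T>10 °C] = -1.1360
  sulphur-dioxide contribution → 0.6843 μm/a
  chloride contribution → 7.521 μm/a
  ⇒ r_corr(zinc) = 8.205 μm/a
ISO 9224: D(t) = r_corr · t^b with b = 0.813 (zinc, B1)
  D(2) = 8.205 × 2^0.813 = 8.205 × 1.757 = 14.42 μm
  Mass loss = 14.42 μm × 7.14 g/cm³ = 102.9 g·m⁻²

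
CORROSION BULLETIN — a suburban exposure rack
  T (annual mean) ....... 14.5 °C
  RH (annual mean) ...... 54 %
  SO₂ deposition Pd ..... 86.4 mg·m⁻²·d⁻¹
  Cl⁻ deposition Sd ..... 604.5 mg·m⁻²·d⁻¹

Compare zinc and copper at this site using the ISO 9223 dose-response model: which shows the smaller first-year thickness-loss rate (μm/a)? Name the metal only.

copper

zinc: T>10 °C ⇒ hinge -0.071·(14.5−10) = -0.3195
  SO₂ term: 0.0129·86.4^0.44·exp(0.046·54-0.3195) = 0.7993
  Sd branch = 0.0175·Sd^0.57·e^(0.008·RH+0.085·T) = 3.559 μm/a
  r_corr = 0.7993 + 3.559 = 4.358 μm/a
copper: f(T) = -0.080·(T−10) [T>10 °C] = -0.3600
  SO₂ term: 0.0053·86.4^0.26·exp(0.059·54-0.3600) = 0.2852
  Cl⁻ term: 0.01025·604.5^0.27·exp(0.036·54+0.049·14.5) = 0.8214
  r_corr = 0.2852 + 0.8214 = 1.107 μm/a
Ordering by μm/a: zinc (4.36) > copper (1.11)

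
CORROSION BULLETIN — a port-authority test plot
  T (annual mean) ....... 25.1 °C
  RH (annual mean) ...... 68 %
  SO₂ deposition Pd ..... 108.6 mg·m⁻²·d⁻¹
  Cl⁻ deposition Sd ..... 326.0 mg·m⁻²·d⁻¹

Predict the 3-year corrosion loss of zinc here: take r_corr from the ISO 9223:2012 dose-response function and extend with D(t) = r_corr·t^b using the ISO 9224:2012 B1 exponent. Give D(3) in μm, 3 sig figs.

D(3) = 18.8 μm

zinc: f(T) = -0.071·(T−10) [T>10 °C] = -1.0721
  sulphur-dioxide contribution → 0.7929 μm/a
  chloride contribution → 6.893 μm/a
  total first-year rate 7.686 μm/a
ISO 9224: D(t) = r_corr · t^b with b = 0.813 (zinc, B1)
  D(3) = 7.686 × 3^0.813 = 7.686 × 2.443 = 18.78 μm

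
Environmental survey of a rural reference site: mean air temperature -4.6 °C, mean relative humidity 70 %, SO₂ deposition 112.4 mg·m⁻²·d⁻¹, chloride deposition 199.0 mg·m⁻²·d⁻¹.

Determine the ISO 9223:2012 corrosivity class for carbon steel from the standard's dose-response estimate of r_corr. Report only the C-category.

carbon steel: temperature factor f = +0.150·(-14.6) = -2.1900
  sulphur-dioxide contribution → 9.36 μm/a
  chloride contribution → 22.76 μm/a
  ⇒ r_corr(carbon steel) = 32.12 μm/a
ISO 9223 Table 2 (carbon steel): 25 < 32.1 ≤ 50 μm/a ⇒ C3

C3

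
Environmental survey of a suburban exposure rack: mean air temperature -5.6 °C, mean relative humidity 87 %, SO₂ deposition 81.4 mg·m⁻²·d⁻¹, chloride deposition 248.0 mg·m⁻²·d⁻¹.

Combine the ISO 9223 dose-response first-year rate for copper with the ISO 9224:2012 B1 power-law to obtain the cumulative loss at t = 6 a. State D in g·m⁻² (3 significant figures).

D(6) = 35.1 g·m⁻²

copper: T≤10 °C ⇒ hinge +0.126·(-5.6−10) = -1.9656
  SO₂ term: 0.0053·81.4^0.26·exp(0.059·87-1.9656) = 0.395
  Cl⁻ term: 0.01025·248.0^0.27·exp(0.036·87+0.049·-5.6) = 0.7912
  r_corr = 0.395 + 0.7912 = 1.186 μm/a
Power-law: D(6) = r_corr · 6^0.667
  D(6) = 1.186 × 6^0.667 = 1.186 × 3.304 = 3.919 μm
  Mass loss = 3.919 μm × 8.96 g/cm³ = 35.11 g·m⁻²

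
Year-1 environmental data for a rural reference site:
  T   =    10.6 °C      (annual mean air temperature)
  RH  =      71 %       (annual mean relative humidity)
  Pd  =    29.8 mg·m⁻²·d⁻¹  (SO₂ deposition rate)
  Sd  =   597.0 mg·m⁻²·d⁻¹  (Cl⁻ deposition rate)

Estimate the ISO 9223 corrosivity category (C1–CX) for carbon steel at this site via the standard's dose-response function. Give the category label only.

C5

carbon steel: temperature factor f = -0.054·(0.6) = -0.0324
  Pd branch = 1.77·Pd^0.52·e^(0.02·RH+f) = 41.42 μm/a
  Sd branch = 0.102·Sd^0.62·e^(0.033·RH+0.04·T) = 85.39 μm/a
  r_corr = 41.42 + 85.39 = 126.8 μm/a
127 μm/a falls in (80, 200] for carbon steel → category C5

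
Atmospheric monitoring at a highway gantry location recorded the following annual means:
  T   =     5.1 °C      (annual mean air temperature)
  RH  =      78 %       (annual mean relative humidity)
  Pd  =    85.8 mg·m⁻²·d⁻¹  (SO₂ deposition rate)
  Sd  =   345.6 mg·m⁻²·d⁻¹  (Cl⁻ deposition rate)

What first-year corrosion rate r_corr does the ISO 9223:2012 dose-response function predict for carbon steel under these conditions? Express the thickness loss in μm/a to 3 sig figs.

carbon steel: f(T) = +0.150·(T−10) [T≤10 °C] = -0.7350
  sulphur-dioxide contribution → 40.9 μm/a
  chloride contribution → 61.52 μm/a
  total first-year rate 102.4 μm/a

r_corr = 102 μm/a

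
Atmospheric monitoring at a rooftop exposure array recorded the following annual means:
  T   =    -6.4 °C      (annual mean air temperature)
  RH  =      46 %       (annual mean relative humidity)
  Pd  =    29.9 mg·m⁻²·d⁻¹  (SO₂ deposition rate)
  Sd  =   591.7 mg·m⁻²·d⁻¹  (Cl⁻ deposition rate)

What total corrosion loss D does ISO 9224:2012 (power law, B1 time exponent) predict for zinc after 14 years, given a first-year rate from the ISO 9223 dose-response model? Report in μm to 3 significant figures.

zinc: temperature factor f = +0.038·(-16.4) = -0.6232
  Pd branch = 0.0129·Pd^0.44·e^(0.046·RH+f) = 0.256 μm/a
  Cl⁻ term: 0.0175·591.7^0.57·exp(0.008·46+0.085·-6.4) = 0.5581
  r_corr = 0.256 + 0.5581 = 0.8141 μm/a
Long-term exponent b (ISO 9224 Table 2, B1) = 0.813
  D(14) = 0.8141 × 14^0.813 = 0.8141 × 8.547 = 6.958 μm

D(14) = 6.96 μm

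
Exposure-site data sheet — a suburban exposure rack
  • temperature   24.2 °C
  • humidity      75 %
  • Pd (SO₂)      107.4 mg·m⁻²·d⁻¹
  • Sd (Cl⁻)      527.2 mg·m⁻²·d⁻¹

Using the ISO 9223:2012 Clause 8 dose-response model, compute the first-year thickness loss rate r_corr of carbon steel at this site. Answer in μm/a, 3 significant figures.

r_corr = 197 μm/a

carbon steel: T>10 °C ⇒ hinge -0.054·(24.2−10) = -0.7668
  SO₂ term: 1.77·107.4^0.52·exp(0.02·75-0.7668) = 41.93
  Sd branch = 0.102·Sd^0.62·e^(0.033·RH+0.04·T) = 155.4 μm/a
  sum: 41.93 + 155.4 → r_corr = 197.3 μm/a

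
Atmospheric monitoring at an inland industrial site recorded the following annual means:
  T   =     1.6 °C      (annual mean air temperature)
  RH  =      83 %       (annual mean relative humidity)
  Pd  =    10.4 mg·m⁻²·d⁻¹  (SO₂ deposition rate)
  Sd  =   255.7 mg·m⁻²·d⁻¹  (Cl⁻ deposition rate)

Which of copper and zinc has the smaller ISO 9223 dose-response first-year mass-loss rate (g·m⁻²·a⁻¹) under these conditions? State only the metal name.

copper: temperature factor f = +0.126·(-8.4) = -1.0584
  sulphur-dioxide contribution → 0.4527 μm/a
  chloride contribution → 0.983 μm/a
  ⇒ r_corr(copper) = 1.436 μm/a
  mass loss = 1.436 μm/a × 8.96 g/cm³ = 12.86 g·m⁻²·a⁻¹
zinc: f(T) = +0.038·(T−10) [T≤10 °C] = -0.3192
  sulphur-dioxide contribution → 1.196 μm/a
  chloride contribution → 0.9181 μm/a
  ⇒ r_corr(zinc) = 2.114 μm/a
  mass loss = 2.114 μm/a × 7.14 g/cm³ = 15.09 g·m⁻²·a⁻¹
Ordering by g·m⁻²·a⁻¹: zinc (15.1) > copper (12.9)

copper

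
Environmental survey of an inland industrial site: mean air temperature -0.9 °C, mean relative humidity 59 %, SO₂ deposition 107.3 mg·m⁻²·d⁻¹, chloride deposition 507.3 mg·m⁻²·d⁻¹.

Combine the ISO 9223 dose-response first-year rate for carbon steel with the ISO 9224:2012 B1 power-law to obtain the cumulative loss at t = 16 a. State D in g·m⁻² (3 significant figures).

carbon steel: T≤10 °C ⇒ hinge +0.150·(-0.9−10) = -1.6350
  SO₂ term: 1.77·107.3^0.52·exp(0.02·59-1.6350) = 12.77
  Cl⁻ term: 0.102·507.3^0.62·exp(0.033·59+0.04·-0.9) = 32.79
  sum: 12.77 + 32.79 → r_corr = 45.57 μm/a
Power-law: D(16) = r_corr · 16^0.523
  D(16) = 45.57 × 16^0.523 = 45.57 × 4.263 = 194.3 μm
  Mass loss = 194.3 μm × 7.85 g/cm³ = 1525 g·m⁻²

D(16) = 1.53e+03 g·m⁻²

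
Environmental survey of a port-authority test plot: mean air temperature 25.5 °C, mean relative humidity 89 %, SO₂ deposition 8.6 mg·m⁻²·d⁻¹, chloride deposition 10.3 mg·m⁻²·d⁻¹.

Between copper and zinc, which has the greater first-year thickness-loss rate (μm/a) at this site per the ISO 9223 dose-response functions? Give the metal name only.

copper

copper: T>10 °C ⇒ hinge -0.080·(25.5−10) = -1.2400
  SO₂ term: 0.0053·8.6^0.26·exp(0.059·89-1.2400) = 0.5119
  Cl⁻ term: 0.01025·10.3^0.27·exp(0.036·89+0.049·25.5) = 1.653
  sum: 0.5119 + 1.653 → r_corr = 2.165 μm/a
zinc: T>10 °C ⇒ hinge -0.071·(25.5−10) = -1.1005
  Pd branch = 0.0129·Pd^0.44·e^(0.046·RH+f) = 0.6635 μm/a
  Sd branch = 0.0175·Sd^0.57·e^(0.008·RH+0.085·T) = 1.177 μm/a
  r_corr = 0.6635 + 1.177 = 1.841 μm/a
Ordering by μm/a: copper (2.17) > zinc (1.84)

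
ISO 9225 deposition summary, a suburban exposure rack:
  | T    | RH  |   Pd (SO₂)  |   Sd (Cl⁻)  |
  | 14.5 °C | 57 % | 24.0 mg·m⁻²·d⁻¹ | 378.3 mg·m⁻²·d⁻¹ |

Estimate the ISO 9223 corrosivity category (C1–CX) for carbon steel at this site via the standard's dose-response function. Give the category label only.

C4

carbon steel: f(T) = -0.054·(T−10) [T>10 °C] = -0.2430
  sulphur-dioxide contribution → 22.66 μm/a
  chloride contribution → 47.39 μm/a
  ⇒ r_corr(carbon steel) = 70.05 μm/a
ISO 9223 Table 2 (carbon steel): 50 < 70 ≤ 80 μm/a ⇒ C4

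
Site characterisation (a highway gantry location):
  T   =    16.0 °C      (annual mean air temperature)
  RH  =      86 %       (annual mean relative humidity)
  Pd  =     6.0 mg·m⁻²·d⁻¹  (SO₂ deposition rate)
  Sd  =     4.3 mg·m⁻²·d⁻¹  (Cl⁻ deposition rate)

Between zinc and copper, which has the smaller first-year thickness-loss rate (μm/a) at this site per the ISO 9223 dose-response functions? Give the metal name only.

zinc: f(T) = -0.071·(T−10) [T>10 °C] = -0.4260
  Pd branch = 0.0129·Pd^0.44·e^(0.046·RH+f) = 0.9684 μm/a
  Cl⁻ term: 0.0175·4.3^0.57·exp(0.008·86+0.085·16.0) = 0.3116
  sum: 0.9684 + 0.3116 → r_corr = 1.28 μm/a
copper: T>10 °C ⇒ hinge -0.080·(16.0−10) = -0.4800
  Pd branch = 0.0053·Pd^0.26·e^(0.059·RH+f) = 0.8351 μm/a
  Cl⁻ term: 0.01025·4.3^0.27·exp(0.036·86+0.049·16.0) = 0.7359
  r_corr = 0.8351 + 0.7359 = 1.571 μm/a
Ordering by μm/a: copper (1.57) > zinc (1.28)

zinc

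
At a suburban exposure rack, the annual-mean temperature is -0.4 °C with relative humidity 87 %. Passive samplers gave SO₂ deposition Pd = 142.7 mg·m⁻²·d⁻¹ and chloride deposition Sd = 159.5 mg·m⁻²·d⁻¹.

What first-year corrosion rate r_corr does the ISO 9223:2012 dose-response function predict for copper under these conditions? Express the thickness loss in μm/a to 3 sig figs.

r_corr = 1.79 μm/a

copper: temperature factor f = +0.126·(-10.4) = -1.3104
  sulphur-dioxide contribution → 0.8802 μm/a
  chloride contribution → 0.9061 μm/a
  total first-year rate 1.786 μm/a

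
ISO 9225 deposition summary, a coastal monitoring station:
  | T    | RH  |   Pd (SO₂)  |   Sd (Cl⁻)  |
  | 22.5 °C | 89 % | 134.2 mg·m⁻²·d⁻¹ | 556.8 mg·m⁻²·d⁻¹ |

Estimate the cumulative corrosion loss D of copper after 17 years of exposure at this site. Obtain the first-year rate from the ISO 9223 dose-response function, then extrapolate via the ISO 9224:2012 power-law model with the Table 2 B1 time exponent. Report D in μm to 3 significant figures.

copper: T>10 °C ⇒ hinge -0.080·(22.5−10) = -1.0000
  sulphur-dioxide contribution → 1.329 μm/a
  chloride contribution → 4.191 μm/a
  total first-year rate 5.521 μm/a
Power-law: D(17) = r_corr · 17^0.667
  D(17) = 5.521 × 17^0.667 = 5.521 × 6.618 = 36.54 μm

D(17) = 36.5 μm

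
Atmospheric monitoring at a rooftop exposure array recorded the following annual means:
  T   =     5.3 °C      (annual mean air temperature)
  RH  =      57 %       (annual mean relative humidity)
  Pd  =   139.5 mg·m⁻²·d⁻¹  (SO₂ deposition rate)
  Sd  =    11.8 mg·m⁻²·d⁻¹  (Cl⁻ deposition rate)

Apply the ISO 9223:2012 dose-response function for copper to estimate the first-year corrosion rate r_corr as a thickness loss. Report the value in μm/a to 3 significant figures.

r_corr = 0.507 μm/a

copper: temperature factor f = +0.126·(-4.7) = -0.5922
  sulphur-dioxide contribution → 0.3056 μm/a
  chloride contribution → 0.2014 μm/a
  total first-year rate 0.5071 μm/a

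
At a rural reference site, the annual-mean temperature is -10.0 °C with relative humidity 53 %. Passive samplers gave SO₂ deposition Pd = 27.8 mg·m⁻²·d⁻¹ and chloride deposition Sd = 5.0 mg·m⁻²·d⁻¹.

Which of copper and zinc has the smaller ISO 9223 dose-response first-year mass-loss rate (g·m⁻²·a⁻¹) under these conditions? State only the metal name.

copper

copper: T≤10 °C ⇒ hinge +0.126·(-10.0−10) = -2.5200
  SO₂ term: 0.0053·27.8^0.26·exp(0.059·53-2.5200) = 0.02309
  Cl⁻ term: 0.01025·5.0^0.27·exp(0.036·53+0.049·-10.0) = 0.06535
  sum: 0.02309 + 0.06535 → r_corr = 0.08844 μm/a
  mass loss = 0.08844 μm/a × 8.96 g/cm³ = 0.7924 g·m⁻²·a⁻¹
zinc: T≤10 °C ⇒ hinge +0.038·(-10.0−10) = -0.7600
  SO₂ term: 0.0129·27.8^0.44·exp(0.046·53-0.7600) = 0.2983
  Sd branch = 0.0175·Sd^0.57·e^(0.008·RH+0.085·T) = 0.0286 μm/a
  r_corr = 0.2983 + 0.0286 = 0.3269 μm/a
  mass loss = 0.3269 μm/a × 7.14 g/cm³ = 2.334 g·m⁻²·a⁻¹
Ordering by g·m⁻²·a⁻¹: zinc (2.33) > copper (0.792)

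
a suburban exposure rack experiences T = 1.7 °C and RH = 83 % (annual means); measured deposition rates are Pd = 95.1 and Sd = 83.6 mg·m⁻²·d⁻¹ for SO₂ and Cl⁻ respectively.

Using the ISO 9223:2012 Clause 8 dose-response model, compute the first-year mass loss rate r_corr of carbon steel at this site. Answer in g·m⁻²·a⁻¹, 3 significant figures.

r_corr = 431 g·m⁻²·a⁻¹

carbon steel: T≤10 °C ⇒ hinge +0.150·(1.7−10) = -1.2450
  SO₂ term: 1.77·95.1^0.52·exp(0.02·83-1.2450) = 28.63
  Sd branch = 0.102·Sd^0.62·e^(0.033·RH+0.04·T) = 26.27 μm/a
  sum: 28.63 + 26.27 → r_corr = 54.9 μm/a
Convert to mass loss: 54.9 μm/a × 7.85 g/cm³ = 431 g·m⁻²·a⁻¹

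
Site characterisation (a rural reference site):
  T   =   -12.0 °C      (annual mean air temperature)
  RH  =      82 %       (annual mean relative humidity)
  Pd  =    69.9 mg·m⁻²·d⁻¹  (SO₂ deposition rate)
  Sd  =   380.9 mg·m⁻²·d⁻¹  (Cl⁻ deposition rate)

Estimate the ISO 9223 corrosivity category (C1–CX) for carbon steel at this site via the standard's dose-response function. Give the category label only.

C3

carbon steel: f(T) = +0.150·(T−10) [T≤10 °C] = -3.3000
  sulphur-dioxide contribution → 3.063 μm/a
  chloride contribution → 37.62 μm/a
  total first-year rate 40.69 μm/a
40.7 μm/a falls in (25, 50] for carbon steel → category C3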